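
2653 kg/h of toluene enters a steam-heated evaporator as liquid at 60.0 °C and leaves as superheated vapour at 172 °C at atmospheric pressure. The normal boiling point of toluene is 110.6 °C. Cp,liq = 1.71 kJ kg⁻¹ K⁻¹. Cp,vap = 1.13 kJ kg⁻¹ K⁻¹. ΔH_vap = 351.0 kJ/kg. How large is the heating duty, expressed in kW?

Q = 374 kW

liquid 60.0→110.6 °C: 86.526 kJ/kg
vaporisation at 110.6 °C: 351 kJ/kg
vapour 110.6→172 °C: 69.382 kJ/kg
Δh = 86.526 + 351 + 69.382 = 506.91 kJ/kg
Q = ṁ·Δh = 2653 kg/h × 506.91 kJ/kg = 1.3448e+06 kJ/h
|Q| = 373.56 kW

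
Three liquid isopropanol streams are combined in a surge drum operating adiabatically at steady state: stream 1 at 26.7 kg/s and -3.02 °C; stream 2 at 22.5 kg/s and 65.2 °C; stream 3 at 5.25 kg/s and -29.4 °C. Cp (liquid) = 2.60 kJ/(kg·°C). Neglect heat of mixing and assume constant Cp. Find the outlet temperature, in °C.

T_out = 22.6 °C

Energy balance with Q = 0: Σ ṁᵢCp,ᵢ(T_out − Tᵢ) = 0
T_out = Σ ṁᵢCp,ᵢTᵢ / Σ ṁᵢCp,ᵢ
      = 3203.2 / 141.57 = 22.627 °C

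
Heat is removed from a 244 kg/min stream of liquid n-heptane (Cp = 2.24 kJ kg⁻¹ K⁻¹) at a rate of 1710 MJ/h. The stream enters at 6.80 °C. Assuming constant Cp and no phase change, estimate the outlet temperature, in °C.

Q = 1710 MJ/h = 28500 kJ/min
ΔT = Q/(ṁ·Cp) = 28500/(244×2.24) = 52.144 K
T_out = 6.80 − 52.144 = -45.344 °C

T_out = -45.3 °C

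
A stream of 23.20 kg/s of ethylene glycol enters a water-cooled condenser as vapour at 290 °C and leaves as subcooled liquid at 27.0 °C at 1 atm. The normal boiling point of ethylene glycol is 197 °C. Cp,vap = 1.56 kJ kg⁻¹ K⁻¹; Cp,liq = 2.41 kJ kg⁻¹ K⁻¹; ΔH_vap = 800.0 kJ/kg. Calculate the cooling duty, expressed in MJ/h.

Q_c = 113000 MJ/h

vapour 290→197 °C: -145.08 kJ/kg
condensation at 197 °C: -800 kJ/kg
liquid 197→27.0 °C: -409.7 kJ/kg
Δh = -145.08 + -800 + -409.7 = -1354.8 kJ/kg
Q = ṁ·Δh = 23.20 kg/s × -1354.8 kJ/kg = -31431 kJ/s
|Q| = 31431 kW = 113150 MJ/h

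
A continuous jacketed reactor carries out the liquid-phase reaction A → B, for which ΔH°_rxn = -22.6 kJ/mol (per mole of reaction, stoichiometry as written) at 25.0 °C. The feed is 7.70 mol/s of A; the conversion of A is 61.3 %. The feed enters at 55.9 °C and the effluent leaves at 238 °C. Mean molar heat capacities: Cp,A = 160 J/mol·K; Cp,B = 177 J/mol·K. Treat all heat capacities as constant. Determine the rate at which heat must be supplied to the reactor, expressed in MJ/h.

Q_in = 485 MJ/h

Extent of reaction ξ = 0.613 × 7.70 = 4.7201 mol/s
Reaction term: ξ·ΔH°_rxn = 4.7201 × -22.6 = -106.67 kJ/s
Sensible, feed 55.9→25 °C: -38.069 kJ/s
Outlet flows (mol/s): A 2.9799, B 4.7201
Sensible, products 25→238 °C: 279.51 kJ/s
Q = ΔH = 134.76 kJ/s = 134.76 kW
Heat supplied = 485.15 MJ/h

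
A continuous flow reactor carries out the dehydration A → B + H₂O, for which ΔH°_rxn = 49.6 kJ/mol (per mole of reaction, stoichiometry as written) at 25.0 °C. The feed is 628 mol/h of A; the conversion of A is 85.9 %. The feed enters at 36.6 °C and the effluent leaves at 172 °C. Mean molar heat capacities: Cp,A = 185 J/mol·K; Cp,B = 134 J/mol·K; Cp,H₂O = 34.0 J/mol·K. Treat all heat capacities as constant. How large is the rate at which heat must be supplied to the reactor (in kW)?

Extent of reaction ξ = 0.859 × 628 = 539.45 mol/h
Reaction term: ξ·ΔH°_rxn = 539.45 × 49.6 = 26757 kJ/h
Sensible, feed 36.6→25 °C: -1347.7 kJ/h
Outlet flows (mol/h): A 88.548, B 539.45, H₂O 539.45
Sensible, products 25→172 °C: 15730 kJ/h
Q = ΔH = 41140 kJ/h = 11.428 kW
Heat supplied = 11.428 kW

Q_in = 11.4 kW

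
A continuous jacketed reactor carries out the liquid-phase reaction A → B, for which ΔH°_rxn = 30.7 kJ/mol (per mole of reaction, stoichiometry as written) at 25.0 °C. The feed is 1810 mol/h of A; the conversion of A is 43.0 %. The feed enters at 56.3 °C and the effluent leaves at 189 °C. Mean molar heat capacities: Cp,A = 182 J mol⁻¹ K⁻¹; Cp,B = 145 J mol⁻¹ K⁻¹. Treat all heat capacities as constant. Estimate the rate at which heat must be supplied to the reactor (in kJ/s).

Extent of reaction ξ = 0.430 × 1810 = 778.3 mol/h
Reaction term: ξ·ΔH°_rxn = 778.3 × 30.7 = 23894 kJ/h
Sensible, feed 56.3→25 °C: -10311 kJ/h
Outlet flows (mol/h): A 1031.7, B 778.3
Sensible, products 25→189 °C: 49302 kJ/h
Q = ΔH = 62885 kJ/h = 17.468 kW
Heat supplied = 17.468 kJ/s

Q_in = 17.5 kJ/s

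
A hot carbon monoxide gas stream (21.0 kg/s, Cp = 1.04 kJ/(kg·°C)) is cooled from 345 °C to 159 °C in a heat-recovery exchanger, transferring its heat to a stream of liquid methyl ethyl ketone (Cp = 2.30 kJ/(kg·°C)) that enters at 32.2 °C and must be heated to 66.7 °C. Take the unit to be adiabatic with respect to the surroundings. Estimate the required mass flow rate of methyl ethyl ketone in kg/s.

Heat released by hot stream: Q = 21.0 × 1.04 × (345 − 159) = 4062.2 kJ/s
Energy balance on cold side (adiabatic exchanger): Q = ṁ_c·Cp_c·(T_c,out − T_c,in)
ṁ_c = 4062.2 / [2.30 × (66.7 − 32.2)] = 51.194 kg/s

ṁ_c = 51.2 kg/s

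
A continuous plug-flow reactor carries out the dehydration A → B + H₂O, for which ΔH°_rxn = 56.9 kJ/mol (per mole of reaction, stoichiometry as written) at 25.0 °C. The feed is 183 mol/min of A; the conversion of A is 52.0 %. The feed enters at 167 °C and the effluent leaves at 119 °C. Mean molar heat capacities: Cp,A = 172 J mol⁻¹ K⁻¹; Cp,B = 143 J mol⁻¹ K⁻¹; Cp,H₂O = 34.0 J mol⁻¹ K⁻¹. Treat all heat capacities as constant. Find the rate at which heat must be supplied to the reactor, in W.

Extent of reaction ξ = 0.520 × 183 = 95.16 mol/min
Reaction term: ξ·ΔH°_rxn = 95.16 × 56.9 = 5414.6 kJ/min
Sensible, feed 167→25 °C: -4469.6 kJ/min
Outlet flows (mol/min): A 87.84, B 95.16, H₂O 95.16
Sensible, products 25→119 °C: 3003.5 kJ/min
Q = ΔH = 3948.5 kJ/min = 65.808 kW
Heat supplied = 65808 W

Q_in = 65800 W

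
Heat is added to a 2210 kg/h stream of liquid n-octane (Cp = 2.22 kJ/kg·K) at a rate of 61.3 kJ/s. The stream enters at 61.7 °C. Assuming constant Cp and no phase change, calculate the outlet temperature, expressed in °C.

T_out = 107 °C

Q = 61.3 kJ/s = 220680 kJ/h
ΔT = Q/(ṁ·Cp) = 220680/(2210×2.22) = 44.98 K
T_out = 61.7 + 44.98 = 106.68 °C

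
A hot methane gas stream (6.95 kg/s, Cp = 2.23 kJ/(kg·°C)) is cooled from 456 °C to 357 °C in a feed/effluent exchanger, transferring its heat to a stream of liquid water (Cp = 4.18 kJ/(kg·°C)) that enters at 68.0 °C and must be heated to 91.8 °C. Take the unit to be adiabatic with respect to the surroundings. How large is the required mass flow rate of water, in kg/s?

ṁ_c = 15.4 kg/s

Heat released by hot stream: Q = 6.95 × 2.23 × (456 − 357) = 1534.4 kJ/s
Energy balance on cold side (adiabatic exchanger): Q = ṁ_c·Cp_c·(T_c,out − T_c,in)
ṁ_c = 1534.4 / [4.18 × (91.8 − 68.0)] = 15.423 kg/s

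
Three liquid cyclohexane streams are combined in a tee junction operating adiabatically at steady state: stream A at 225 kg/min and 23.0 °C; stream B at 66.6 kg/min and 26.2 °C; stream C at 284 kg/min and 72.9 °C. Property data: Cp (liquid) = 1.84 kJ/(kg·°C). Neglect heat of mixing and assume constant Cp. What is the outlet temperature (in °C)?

T_out = 48.0 °C

No heat crosses the boundary, so H_out = H_in.
T_out = Σ ṁᵢCp,ᵢTᵢ / Σ ṁᵢCp,ᵢ
      = 50827 / 1059.1 = 47.991 °C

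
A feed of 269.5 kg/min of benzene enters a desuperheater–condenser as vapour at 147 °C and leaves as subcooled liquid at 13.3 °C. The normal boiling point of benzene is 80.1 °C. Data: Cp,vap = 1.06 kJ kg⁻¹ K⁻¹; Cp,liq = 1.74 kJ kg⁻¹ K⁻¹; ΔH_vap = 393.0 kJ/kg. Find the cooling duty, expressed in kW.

vapour 147→80.1 °C: -70.914 kJ/kg
condensation at 80.1 °C: -393 kJ/kg
liquid 80.1→13.3 °C: -116.23 kJ/kg
Δh = -70.914 + -393 + -116.23 = -580.15 kJ/kg
Q = ṁ·Δh = 269.5 kg/min × -580.15 kJ/kg = -156350 kJ/min
|Q| = 2605.8 kW

Q_c = 2610 kW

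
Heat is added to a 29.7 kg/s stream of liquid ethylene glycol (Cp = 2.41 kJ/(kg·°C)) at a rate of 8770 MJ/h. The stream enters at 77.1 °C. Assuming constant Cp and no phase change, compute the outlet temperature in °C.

T_out = 111 °C

Q = 8770 MJ/h = 2436.1 kJ/s
ΔT = Q/(ṁ·Cp) = 2436.1/(29.7×2.41) = 34.035 K
T_out = 77.1 + 34.035 = 111.13 °C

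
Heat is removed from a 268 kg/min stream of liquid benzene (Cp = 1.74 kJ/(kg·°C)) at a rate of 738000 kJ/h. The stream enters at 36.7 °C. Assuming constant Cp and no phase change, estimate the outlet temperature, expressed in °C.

T_out = 10.3 °C

Q = 738000 kJ/h = 12300 kJ/min
ΔT = Q/(ṁ·Cp) = 12300/(268×1.74) = 26.377 K
T_out = 36.7 − 26.377 = 10.323 °C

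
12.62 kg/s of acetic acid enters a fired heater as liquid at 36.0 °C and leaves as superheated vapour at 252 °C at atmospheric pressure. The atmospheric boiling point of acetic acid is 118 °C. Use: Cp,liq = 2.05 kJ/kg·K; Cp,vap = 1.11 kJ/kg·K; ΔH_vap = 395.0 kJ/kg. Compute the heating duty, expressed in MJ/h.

Q = 32300 MJ/h

liquid 36.0→118 °C: 168.1 kJ/kg
vaporisation at 118 °C: 395 kJ/kg
vapour 118→252 °C: 148.74 kJ/kg
Δh = 168.1 + 395 + 148.74 = 711.84 kJ/kg
Q = ṁ·Δh = 12.62 kg/s × 711.84 kJ/kg = 8983.4 kJ/s
|Q| = 8983.4 kW = 32340 MJ/h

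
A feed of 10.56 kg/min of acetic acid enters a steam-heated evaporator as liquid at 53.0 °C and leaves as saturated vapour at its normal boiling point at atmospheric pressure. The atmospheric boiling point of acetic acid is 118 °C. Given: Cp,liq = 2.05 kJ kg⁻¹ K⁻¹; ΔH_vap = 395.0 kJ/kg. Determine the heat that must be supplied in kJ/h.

Q = 335000 kJ/h

liquid 53.0→118 °C: 133.25 kJ/kg
vaporisation at 118 °C: 395 kJ/kg
Δh = 133.25 + 395 = 528.25 kJ/kg
Q = ṁ·Δh = 10.56 kg/min × 528.25 kJ/kg = 5578.3 kJ/min
|Q| = 92.972 kW = 334700 kJ/h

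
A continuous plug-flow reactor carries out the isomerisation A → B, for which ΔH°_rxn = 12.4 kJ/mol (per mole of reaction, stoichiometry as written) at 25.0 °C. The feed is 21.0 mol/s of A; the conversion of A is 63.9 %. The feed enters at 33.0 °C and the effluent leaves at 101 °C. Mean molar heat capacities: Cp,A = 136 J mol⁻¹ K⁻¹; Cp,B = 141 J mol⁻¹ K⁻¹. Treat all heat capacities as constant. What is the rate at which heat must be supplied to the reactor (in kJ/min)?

Extent of reaction ξ = 0.639 × 21.0 = 13.419 mol/s
Reaction term: ξ·ΔH°_rxn = 13.419 × 12.4 = 166.4 kJ/s
Sensible, feed 33.0→25 °C: -22.848 kJ/s
Outlet flows (mol/s): A 7.581, B 13.419
Sensible, products 25→101 °C: 222.16 kJ/s
Q = ΔH = 365.7 kJ/s = 365.7 kW
Heat supplied = 21942 kJ/min

Q_in = 21900 kJ/min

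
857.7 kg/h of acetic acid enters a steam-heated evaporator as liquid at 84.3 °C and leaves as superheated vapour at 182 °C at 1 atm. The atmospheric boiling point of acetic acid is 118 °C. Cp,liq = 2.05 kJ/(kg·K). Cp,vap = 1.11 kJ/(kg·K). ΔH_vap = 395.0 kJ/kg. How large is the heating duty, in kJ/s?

Q = 127 kJ/s

liquid 84.3→118 °C: 69.085 kJ/kg
vaporisation at 118 °C: 395 kJ/kg
vapour 118→182 °C: 71.04 kJ/kg
Δh = 69.085 + 395 + 71.04 = 535.12 kJ/kg
Q = ṁ·Δh = 857.7 kg/h × 535.12 kJ/kg = 458980 kJ/h
|Q| = 127.49 kW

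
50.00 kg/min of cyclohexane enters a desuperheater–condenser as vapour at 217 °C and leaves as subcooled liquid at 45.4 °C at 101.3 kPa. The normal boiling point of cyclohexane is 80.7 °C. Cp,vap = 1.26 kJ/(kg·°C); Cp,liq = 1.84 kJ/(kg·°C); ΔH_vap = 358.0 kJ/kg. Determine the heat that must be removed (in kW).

Q_c = 496 kW

vapour 217→80.7 °C: -171.74 kJ/kg
condensation at 80.7 °C: -358 kJ/kg
liquid 80.7→45.4 °C: -64.952 kJ/kg
Δh = -171.74 + -358 + -64.952 = -594.69 kJ/kg
Q = ṁ·Δh = 50.00 kg/min × -594.69 kJ/kg = -29735 kJ/min
|Q| = 495.58 kW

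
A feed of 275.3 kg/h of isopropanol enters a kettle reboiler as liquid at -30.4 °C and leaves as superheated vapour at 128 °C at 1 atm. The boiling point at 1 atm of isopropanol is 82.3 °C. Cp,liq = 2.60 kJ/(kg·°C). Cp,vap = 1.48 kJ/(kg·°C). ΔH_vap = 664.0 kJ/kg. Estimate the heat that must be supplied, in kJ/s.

Q = 78.4 kJ/s

liquid -30.4→82.3 °C: 293.02 kJ/kg
vaporisation at 82.3 °C: 664 kJ/kg
vapour 82.3→128 °C: 67.636 kJ/kg
Δh = 293.02 + 664 + 67.636 = 1024.7 kJ/kg
Q = ṁ·Δh = 275.3 kg/h × 1024.7 kJ/kg = 282090 kJ/h
|Q| = 78.358 kW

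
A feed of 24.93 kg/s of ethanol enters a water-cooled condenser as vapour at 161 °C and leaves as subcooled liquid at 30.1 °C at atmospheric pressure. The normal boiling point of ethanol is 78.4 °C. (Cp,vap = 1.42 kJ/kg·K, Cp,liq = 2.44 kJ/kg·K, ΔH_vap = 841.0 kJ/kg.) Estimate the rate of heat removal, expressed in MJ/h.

vapour 161→78.4 °C: -117.29 kJ/kg
condensation at 78.4 °C: -841 kJ/kg
liquid 78.4→30.1 °C: -117.85 kJ/kg
Δh = -117.29 + -841 + -117.85 = -1076.1 kJ/kg
Q = ṁ·Δh = 24.93 kg/s × -1076.1 kJ/kg = -26828 kJ/s
|Q| = 26828 kW = 96582 MJ/h

Q_c = 96600 MJ/h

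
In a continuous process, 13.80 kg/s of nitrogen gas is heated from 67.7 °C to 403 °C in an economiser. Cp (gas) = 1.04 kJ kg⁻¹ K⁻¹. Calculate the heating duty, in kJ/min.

Q = ṁ·Cp·ΔT = 13.80 × 1.04 × (403 − 67.7) = 4812.2 kJ/s
Heating duty = 288730 kJ/min

Q = 289000 kJ/min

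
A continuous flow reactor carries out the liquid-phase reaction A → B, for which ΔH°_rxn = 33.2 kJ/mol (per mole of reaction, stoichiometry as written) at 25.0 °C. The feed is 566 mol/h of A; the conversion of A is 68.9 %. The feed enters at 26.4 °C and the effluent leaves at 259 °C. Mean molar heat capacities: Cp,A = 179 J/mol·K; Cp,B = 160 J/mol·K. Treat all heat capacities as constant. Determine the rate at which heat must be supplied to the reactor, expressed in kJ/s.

Q_in = 9.66 kJ/s

Extent of reaction ξ = 0.689 × 566 = 389.97 mol/h
Reaction term: ξ·ΔH°_rxn = 389.97 × 33.2 = 12947 kJ/h
Sensible, feed 26.4→25 °C: -141.84 kJ/h
Outlet flows (mol/h): A 176.03, B 389.97
Sensible, products 25→259 °C: 21974 kJ/h
Q = ΔH = 34779 kJ/h = 9.6608 kW
Heat supplied = 9.6608 kJ/s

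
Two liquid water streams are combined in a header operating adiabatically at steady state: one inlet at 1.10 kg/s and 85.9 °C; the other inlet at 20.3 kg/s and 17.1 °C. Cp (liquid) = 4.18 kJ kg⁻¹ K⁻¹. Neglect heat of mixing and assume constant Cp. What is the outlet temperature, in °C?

T_out = 20.6 °C

Adiabatic, steady state ⇒ Σ ṁᵢCp,ᵢ(T_out − Tᵢ) = 0
Σ ṁᵢCp,ᵢTᵢ = 1.10×4.18×85.9 + 20.3×4.18×17.1 = 1846
Σ ṁᵢCp,ᵢ = 1.10×4.18 + 20.3×4.18 = 89.452
T_out = 1846 / 89.452 = 20.636 °C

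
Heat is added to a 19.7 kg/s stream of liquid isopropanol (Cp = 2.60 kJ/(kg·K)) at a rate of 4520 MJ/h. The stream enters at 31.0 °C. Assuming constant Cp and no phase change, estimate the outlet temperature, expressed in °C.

T_out = 55.5 °C

Q = 4520 MJ/h = 1255.6 kJ/s
ΔT = Q/(ṁ·Cp) = 1255.6/(19.7×2.60) = 24.513 K
T_out = 31.0 + 24.513 = 55.513 °C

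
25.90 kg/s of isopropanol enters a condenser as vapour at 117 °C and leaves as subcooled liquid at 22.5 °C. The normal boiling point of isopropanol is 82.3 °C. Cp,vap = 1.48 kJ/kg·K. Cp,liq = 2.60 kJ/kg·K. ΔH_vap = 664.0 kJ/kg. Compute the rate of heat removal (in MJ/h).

vapour 117→82.3 °C: -51.356 kJ/kg
condensation at 82.3 °C: -664 kJ/kg
liquid 82.3→22.5 °C: -155.48 kJ/kg
Δh = -51.356 + -664 + -155.48 = -870.84 kJ/kg
Q = ṁ·Δh = 25.90 kg/s × -870.84 kJ/kg = -22555 kJ/s
|Q| = 22555 kW = 81197 MJ/h

Q_c = 81200 MJ/h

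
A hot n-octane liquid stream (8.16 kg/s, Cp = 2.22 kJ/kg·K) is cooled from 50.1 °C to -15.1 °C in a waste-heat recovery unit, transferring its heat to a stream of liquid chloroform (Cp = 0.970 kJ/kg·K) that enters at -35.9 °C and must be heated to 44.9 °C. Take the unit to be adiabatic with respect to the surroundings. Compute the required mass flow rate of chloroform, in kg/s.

ṁ_c = 15.1 kg/s

Heat released by hot stream: Q = 8.16 × 2.22 × (50.1 − -15.1) = 1181.1 kJ/s
Energy balance on cold side (adiabatic exchanger): Q = ṁ_c·Cp_c·(T_c,out − T_c,in)
ṁ_c = 1181.1 / [0.970 × (44.9 − -35.9)] = 15.07 kg/s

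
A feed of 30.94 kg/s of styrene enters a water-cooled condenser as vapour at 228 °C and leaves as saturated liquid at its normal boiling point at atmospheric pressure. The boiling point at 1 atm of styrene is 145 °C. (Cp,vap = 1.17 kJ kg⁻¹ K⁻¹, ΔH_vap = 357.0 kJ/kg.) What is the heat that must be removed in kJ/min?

vapour 228→145 °C: -97.11 kJ/kg
condensation at 145 °C: -357 kJ/kg
Δh = -97.11 + -357 = -454.11 kJ/kg
Q = ṁ·Δh = 30.94 kg/s × -454.11 kJ/kg = -14050 kJ/s
|Q| = 14050 kW = 843010 kJ/min

Q_c = 843000 kJ/min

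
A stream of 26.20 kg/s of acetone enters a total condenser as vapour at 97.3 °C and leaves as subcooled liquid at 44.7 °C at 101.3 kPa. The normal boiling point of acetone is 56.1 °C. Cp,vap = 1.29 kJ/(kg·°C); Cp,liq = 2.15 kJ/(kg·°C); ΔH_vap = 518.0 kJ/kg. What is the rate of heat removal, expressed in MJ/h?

vapour 97.3→56.1 °C: -53.148 kJ/kg
condensation at 56.1 °C: -518 kJ/kg
liquid 56.1→44.7 °C: -24.51 kJ/kg
Δh = -53.148 + -518 + -24.51 = -595.66 kJ/kg
Q = ṁ·Δh = 26.20 kg/s × -595.66 kJ/kg = -15606 kJ/s
|Q| = 15606 kW = 56182 MJ/h

Q_c = 56200 MJ/h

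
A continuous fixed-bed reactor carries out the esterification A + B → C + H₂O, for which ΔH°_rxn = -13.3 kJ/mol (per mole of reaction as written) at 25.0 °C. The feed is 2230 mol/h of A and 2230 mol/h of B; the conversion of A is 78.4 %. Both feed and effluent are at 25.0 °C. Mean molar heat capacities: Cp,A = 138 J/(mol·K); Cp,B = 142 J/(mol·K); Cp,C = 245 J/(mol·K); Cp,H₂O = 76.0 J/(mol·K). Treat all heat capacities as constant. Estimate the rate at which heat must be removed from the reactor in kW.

Q_out = 6.46 kW

Extent of reaction ξ = 0.784 × 2230 = 1748.3 mol/h
Reaction term: ξ·ΔH°_rxn = 1748.3 × -13.3 = -23253 kJ/h
Q = ΔH = -23253 kJ/h = -6.4591 kW
Heat removed = 6.4591 kW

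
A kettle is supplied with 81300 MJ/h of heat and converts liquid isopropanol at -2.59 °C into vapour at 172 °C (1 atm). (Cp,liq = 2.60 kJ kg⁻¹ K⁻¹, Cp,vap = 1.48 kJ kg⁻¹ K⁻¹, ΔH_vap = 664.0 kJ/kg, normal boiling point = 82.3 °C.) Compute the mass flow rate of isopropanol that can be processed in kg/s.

ṁ = 22.2 kg/s

Δh = 2.60×(82.3−-2.59) + 664.0 + 1.48×(172−82.3) = 1017.5 kJ/kg
Q = 81300 MJ/h = 22583 kJ/s = 22583 kJ/s
ṁ = Q/Δh = 22583 / 1017.5 = 22.196 kg/s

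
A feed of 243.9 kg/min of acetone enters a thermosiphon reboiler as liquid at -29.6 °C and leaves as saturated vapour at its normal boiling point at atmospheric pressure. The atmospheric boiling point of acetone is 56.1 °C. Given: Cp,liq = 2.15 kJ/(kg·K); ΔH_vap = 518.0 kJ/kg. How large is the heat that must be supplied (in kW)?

liquid -29.6→56.1 °C: 184.25 kJ/kg
vaporisation at 56.1 °C: 518 kJ/kg
Δh = 184.25 + 518 = 702.25 kJ/kg
Q = ṁ·Δh = 243.9 kg/min × 702.25 kJ/kg = 171280 kJ/min
|Q| = 2854.7 kW

Q = 2850 kW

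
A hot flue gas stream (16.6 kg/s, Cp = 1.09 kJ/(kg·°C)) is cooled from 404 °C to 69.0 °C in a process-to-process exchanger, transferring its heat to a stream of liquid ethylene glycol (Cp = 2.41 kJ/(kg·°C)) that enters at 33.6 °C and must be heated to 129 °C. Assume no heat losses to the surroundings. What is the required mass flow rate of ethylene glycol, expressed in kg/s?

ṁ_c = 26.4 kg/s

Heat released by hot stream: Q = 16.6 × 1.09 × (404 − 69.0) = 6061.5 kJ/s
Energy balance on cold side (adiabatic exchanger): Q = ṁ_c·Cp_c·(T_c,out − T_c,in)
ṁ_c = 6061.5 / [2.41 × (129 − 33.6)] = 26.364 kg/s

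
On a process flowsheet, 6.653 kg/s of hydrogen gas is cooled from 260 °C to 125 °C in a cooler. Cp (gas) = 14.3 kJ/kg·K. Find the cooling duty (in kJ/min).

Q_c = 771000 kJ/min

Q = ṁ·Cp·ΔT = 6.653 × 14.3 × (125 − 260) = -12844 kJ/s
Cooling duty = 770620 kJ/min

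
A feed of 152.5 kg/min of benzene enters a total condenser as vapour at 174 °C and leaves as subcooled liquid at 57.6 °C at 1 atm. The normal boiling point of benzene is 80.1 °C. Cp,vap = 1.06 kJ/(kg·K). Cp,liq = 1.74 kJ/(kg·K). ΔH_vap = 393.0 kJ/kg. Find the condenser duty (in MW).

Q_c = 1.35 MW

vapour 174→80.1 °C: -99.534 kJ/kg
condensation at 80.1 °C: -393 kJ/kg
liquid 80.1→57.6 °C: -39.15 kJ/kg
Δh = -99.534 + -393 + -39.15 = -531.68 kJ/kg
Q = ṁ·Δh = 152.5 kg/min × -531.68 kJ/kg = -81082 kJ/min
|Q| = 1351.4 kW = 1.3514 MW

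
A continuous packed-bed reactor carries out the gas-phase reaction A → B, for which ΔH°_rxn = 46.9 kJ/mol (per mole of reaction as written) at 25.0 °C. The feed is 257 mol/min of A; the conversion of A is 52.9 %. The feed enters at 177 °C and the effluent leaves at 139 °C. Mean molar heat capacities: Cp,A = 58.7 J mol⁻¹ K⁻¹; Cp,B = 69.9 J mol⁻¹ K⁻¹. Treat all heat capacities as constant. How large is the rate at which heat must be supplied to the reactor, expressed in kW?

Q_in = 99.6 kW

Extent of reaction ξ = 0.529 × 257 = 135.95 mol/min
Reaction term: ξ·ΔH°_rxn = 135.95 × 46.9 = 6376.2 kJ/min
Sensible, feed 177→25 °C: -2293.1 kJ/min
Outlet flows (mol/min): A 121.05, B 135.95
Sensible, products 25→139 °C: 1893.4 kJ/min
Q = ΔH = 5976.5 kJ/min = 99.609 kW
Heat supplied = 99.609 kW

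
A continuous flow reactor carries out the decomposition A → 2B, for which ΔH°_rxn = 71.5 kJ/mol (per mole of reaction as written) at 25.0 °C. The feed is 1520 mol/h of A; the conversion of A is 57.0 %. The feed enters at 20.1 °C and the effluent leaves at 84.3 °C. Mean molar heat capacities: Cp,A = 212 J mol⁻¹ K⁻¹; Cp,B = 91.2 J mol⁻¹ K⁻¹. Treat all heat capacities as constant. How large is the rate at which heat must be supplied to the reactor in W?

Q_in = 22500 W

Extent of reaction ξ = 0.570 × 1520 = 866.4 mol/h
Reaction term: ξ·ΔH°_rxn = 866.4 × 71.5 = 61948 kJ/h
Sensible, feed 20.1→25 °C: 1579 kJ/h
Outlet flows (mol/h): A 653.6, B 1732.8
Sensible, products 25→84.3 °C: 17588 kJ/h
Q = ΔH = 81115 kJ/h = 22.532 kW
Heat supplied = 22532 W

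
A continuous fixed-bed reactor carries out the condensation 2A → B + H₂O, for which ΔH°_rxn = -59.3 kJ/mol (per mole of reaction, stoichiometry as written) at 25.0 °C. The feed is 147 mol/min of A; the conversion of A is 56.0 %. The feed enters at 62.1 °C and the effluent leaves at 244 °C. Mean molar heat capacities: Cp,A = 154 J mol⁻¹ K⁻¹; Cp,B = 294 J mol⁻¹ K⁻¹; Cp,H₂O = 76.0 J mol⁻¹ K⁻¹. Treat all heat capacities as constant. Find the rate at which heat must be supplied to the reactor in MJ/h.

Q_in = 134 MJ/h

Extent of reaction ξ = 0.560 × 147 / 2 = 41.16 mol/min
Reaction term: ξ·ΔH°_rxn = 41.16 × -59.3 = -2440.8 kJ/min
Sensible, feed 62.1→25 °C: -839.87 kJ/min
Outlet flows (mol/min): A 64.68, B 41.16, H₂O 41.16
Sensible, products 25→244 °C: 5516.6 kJ/min
Q = ΔH = 2235.9 kJ/min = 37.266 kW
Heat supplied = 134.16 MJ/h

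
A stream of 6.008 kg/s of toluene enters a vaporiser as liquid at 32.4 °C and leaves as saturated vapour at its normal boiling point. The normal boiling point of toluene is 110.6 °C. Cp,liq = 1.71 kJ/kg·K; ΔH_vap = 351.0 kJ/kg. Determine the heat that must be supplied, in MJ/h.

liquid 32.4→110.6 °C: 133.72 kJ/kg
vaporisation at 110.6 °C: 351 kJ/kg
Δh = 133.72 + 351 = 484.72 kJ/kg
Q = ṁ·Δh = 6.008 kg/s × 484.72 kJ/kg = 2912.2 kJ/s
|Q| = 2912.2 kW = 10484 MJ/h

Q = 10500 MJ/h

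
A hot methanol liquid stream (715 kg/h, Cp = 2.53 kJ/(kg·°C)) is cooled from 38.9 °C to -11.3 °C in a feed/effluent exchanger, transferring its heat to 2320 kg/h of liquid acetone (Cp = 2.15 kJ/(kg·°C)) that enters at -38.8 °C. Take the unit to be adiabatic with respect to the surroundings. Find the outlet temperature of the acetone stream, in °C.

Heat released by hot stream: Q = 715 × 2.53 × (38.9 − -11.3) = 90809 kJ/h
Energy balance on cold side (adiabatic exchanger): Q = ṁ_c·Cp_c·(T_c,out − T_c,in)
T_c,out = -38.8 + 90809/(2320 × 2.15) = -20.594 °C

T_c,out = -20.6 °C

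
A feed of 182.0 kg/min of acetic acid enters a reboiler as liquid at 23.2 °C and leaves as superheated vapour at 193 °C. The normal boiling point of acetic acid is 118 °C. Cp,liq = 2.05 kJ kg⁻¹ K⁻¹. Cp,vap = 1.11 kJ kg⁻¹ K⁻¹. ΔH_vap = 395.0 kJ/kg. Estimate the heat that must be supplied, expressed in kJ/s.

liquid 23.2→118 °C: 194.34 kJ/kg
vaporisation at 118 °C: 395 kJ/kg
vapour 118→193 °C: 83.25 kJ/kg
Δh = 194.34 + 395 + 83.25 = 672.59 kJ/kg
Q = ṁ·Δh = 182.0 kg/min × 672.59 kJ/kg = 122410 kJ/min
|Q| = 2040.2 kW

Q = 2040 kJ/s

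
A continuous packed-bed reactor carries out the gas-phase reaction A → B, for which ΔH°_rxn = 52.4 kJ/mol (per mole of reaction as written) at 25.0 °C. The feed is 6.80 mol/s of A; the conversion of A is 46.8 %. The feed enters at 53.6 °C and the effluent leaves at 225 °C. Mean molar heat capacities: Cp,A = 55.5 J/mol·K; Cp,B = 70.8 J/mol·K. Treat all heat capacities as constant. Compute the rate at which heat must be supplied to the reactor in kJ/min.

Q_in = 14500 kJ/min

Extent of reaction ξ = 0.468 × 6.80 = 3.1824 mol/s
Reaction term: ξ·ΔH°_rxn = 3.1824 × 52.4 = 166.76 kJ/s
Sensible, feed 53.6→25 °C: -10.794 kJ/s
Outlet flows (mol/s): A 3.6176, B 3.1824
Sensible, products 25→225 °C: 85.218 kJ/s
Q = ΔH = 241.18 kJ/s = 241.18 kW
Heat supplied = 14471 kJ/min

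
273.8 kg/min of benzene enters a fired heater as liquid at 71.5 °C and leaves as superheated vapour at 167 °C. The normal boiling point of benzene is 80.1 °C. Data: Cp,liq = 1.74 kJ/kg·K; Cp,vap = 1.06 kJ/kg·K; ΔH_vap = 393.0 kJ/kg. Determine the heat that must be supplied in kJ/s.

Q = 2280 kJ/s

liquid 71.5→80.1 °C: 14.964 kJ/kg
vaporisation at 80.1 °C: 393 kJ/kg
vapour 80.1→167 °C: 92.114 kJ/kg
Δh = 14.964 + 393 + 92.114 = 500.08 kJ/kg
Q = ṁ·Δh = 273.8 kg/min × 500.08 kJ/kg = 136920 kJ/min
|Q| = 2282 kW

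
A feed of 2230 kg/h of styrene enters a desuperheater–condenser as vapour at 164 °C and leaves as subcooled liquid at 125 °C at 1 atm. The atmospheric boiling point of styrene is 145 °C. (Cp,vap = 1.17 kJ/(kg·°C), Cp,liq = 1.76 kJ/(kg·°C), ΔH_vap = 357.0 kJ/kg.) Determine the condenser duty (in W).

Q_c = 257000 W

vapour 164→145 °C: -22.23 kJ/kg
condensation at 145 °C: -357 kJ/kg
liquid 145→125 °C: -35.2 kJ/kg
Δh = -22.23 + -357 + -35.2 = -414.43 kJ/kg
Q = ṁ·Δh = 2230 kg/h × -414.43 kJ/kg = -924180 kJ/h
|Q| = 256.72 kW = 256720 W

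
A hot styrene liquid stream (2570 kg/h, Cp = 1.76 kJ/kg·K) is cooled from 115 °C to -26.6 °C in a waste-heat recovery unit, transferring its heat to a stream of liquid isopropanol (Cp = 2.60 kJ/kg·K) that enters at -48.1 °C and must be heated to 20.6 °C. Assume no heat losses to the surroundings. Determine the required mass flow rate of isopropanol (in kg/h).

Heat released by hot stream: Q = 2570 × 1.76 × (115 − -26.6) = 640490 kJ/h
Energy balance on cold side (adiabatic exchanger): Q = ṁ_c·Cp_c·(T_c,out − T_c,in)
ṁ_c = 640490 / [2.60 × (20.6 − -48.1)] = 3585.7 kg/h

ṁ_c = 3590 kg/h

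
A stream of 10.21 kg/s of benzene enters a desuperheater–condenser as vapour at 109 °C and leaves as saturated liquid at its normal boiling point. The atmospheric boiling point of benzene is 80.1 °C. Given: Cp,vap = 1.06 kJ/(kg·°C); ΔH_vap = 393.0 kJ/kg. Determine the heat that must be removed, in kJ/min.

Q_c = 260000 kJ/min

vapour 109→80.1 °C: -30.634 kJ/kg
condensation at 80.1 °C: -393 kJ/kg
Δh = -30.634 + -393 = -423.63 kJ/kg
Q = ṁ·Δh = 10.21 kg/s × -423.63 kJ/kg = -4325.3 kJ/s
|Q| = 4325.3 kW = 259520 kJ/min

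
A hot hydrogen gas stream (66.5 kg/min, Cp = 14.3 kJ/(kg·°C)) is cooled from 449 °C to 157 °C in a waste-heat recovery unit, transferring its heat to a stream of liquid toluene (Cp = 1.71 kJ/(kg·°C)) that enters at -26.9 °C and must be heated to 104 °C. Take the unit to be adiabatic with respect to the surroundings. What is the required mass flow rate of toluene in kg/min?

ṁ_c = 1240 kg/min

Heat released by hot stream: Q = 66.5 × 14.3 × (449 − 157) = 277680 kJ/min
Energy balance on cold side (adiabatic exchanger): Q = ṁ_c·Cp_c·(T_c,out − T_c,in)
ṁ_c = 277680 / [1.71 × (104 − -26.9)] = 1240.5 kg/min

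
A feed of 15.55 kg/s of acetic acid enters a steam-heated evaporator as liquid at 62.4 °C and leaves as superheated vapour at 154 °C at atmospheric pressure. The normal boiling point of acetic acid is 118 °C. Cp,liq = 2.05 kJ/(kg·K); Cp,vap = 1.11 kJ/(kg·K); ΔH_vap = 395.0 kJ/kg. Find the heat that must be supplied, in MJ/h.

liquid 62.4→118 °C: 113.98 kJ/kg
vaporisation at 118 °C: 395 kJ/kg
vapour 118→154 °C: 39.96 kJ/kg
Δh = 113.98 + 395 + 39.96 = 548.94 kJ/kg
Q = ṁ·Δh = 15.55 kg/s × 548.94 kJ/kg = 8536 kJ/s
|Q| = 8536 kW = 30730 MJ/h

Q = 30700 MJ/h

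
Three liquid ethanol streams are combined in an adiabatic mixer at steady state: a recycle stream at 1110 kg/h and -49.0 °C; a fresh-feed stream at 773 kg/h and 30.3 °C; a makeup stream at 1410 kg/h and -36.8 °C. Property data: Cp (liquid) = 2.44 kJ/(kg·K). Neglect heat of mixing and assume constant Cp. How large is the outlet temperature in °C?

No heat crosses the boundary, so H_out = H_in.
Σ ṁᵢCp,ᵢTᵢ = 1110×2.44×-49.0 + 773×2.44×30.3 + 1410×2.44×-36.8 = -202170
Σ ṁᵢCp,ᵢ = 1110×2.44 + 773×2.44 + 1410×2.44 = 8034.9
T_out = -202170 / 8034.9 = -25.161 °C

T_out = -25.2 °C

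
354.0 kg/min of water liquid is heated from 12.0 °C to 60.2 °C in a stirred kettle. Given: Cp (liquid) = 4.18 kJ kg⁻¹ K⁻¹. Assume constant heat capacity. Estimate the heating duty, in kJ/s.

Q = 1190 kJ/s

Q = ṁ·Cp·ΔT = 354.0 × 4.18 × (60.2 − 12.0) = 71323 kJ/min
Converting: 71323 / 60 s = 1188.7 kW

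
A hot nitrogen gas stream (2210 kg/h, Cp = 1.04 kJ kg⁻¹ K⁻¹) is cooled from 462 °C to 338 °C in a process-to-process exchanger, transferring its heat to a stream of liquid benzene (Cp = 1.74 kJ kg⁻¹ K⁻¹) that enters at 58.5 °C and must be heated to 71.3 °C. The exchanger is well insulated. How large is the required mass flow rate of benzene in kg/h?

Heat released by hot stream: Q = 2210 × 1.04 × (462 − 338) = 285000 kJ/h
Energy balance on cold side (adiabatic exchanger): Q = ṁ_c·Cp_c·(T_c,out − T_c,in)
ṁ_c = 285000 / [1.74 × (71.3 − 58.5)] = 12796 kg/h

ṁ_c = 12800 kg/h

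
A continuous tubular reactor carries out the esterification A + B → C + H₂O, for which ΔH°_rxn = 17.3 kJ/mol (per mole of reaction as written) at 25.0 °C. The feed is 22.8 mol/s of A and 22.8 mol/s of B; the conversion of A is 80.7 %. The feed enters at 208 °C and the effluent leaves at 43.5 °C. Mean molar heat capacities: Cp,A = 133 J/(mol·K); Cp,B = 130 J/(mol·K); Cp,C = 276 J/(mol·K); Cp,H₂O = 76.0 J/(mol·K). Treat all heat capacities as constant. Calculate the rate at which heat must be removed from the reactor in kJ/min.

Extent of reaction ξ = 0.807 × 22.8 = 18.4 mol/s
Reaction term: ξ·ΔH°_rxn = 18.4 × 17.3 = 318.31 kJ/s
Sensible, feed 208→25 °C: -1097.3 kJ/s
Outlet flows (mol/s): A 4.4004, B 4.4004, C 18.4, H₂O 18.4
Sensible, products 25→43.5 °C: 141.23 kJ/s
Q = ΔH = -637.8 kJ/s = -637.8 kW
Heat removed = 38268 kJ/min

Q_out = 38300 kJ/min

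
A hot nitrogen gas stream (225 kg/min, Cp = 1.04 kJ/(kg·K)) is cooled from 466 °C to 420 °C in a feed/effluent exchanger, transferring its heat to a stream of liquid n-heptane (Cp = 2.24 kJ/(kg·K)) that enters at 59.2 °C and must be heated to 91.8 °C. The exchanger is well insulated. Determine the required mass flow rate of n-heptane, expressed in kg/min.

ṁ_c = 147 kg/min

Heat released by hot stream: Q = 225 × 1.04 × (466 − 420) = 10764 kJ/min
Energy balance on cold side (adiabatic exchanger): Q = ṁ_c·Cp_c·(T_c,out − T_c,in)
ṁ_c = 10764 / [2.24 × (91.8 − 59.2)] = 147.4 kg/min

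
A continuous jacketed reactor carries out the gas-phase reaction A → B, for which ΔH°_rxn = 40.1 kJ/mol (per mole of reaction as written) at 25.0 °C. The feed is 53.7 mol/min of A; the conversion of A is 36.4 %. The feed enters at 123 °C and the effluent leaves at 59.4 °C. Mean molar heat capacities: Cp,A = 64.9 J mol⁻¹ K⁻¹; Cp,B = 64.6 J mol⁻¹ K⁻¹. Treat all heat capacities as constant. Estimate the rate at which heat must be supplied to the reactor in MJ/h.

Q_in = 33.7 MJ/h

Extent of reaction ξ = 0.364 × 53.7 = 19.547 mol/min
Reaction term: ξ·ΔH°_rxn = 19.547 × 40.1 = 783.83 kJ/min
Sensible, feed 123→25 °C: -341.54 kJ/min
Outlet flows (mol/min): A 34.153, B 19.547
Sensible, products 25→59.4 °C: 119.69 kJ/min
Q = ΔH = 561.97 kJ/min = 9.3662 kW
Heat supplied = 33.718 MJ/h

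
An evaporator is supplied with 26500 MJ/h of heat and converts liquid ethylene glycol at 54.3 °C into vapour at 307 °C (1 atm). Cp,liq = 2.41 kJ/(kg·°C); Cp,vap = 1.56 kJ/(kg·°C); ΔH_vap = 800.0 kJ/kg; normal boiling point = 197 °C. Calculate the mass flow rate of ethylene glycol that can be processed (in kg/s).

Δh = 2.41×(197−54.3) + 800.0 + 1.56×(307−197) = 1315.5 kJ/kg
Q = 26500 MJ/h = 7361.1 kJ/s = 7361.1 kJ/s
ṁ = Q/Δh = 7361.1 / 1315.5 = 5.5956 kg/s

ṁ = 5.60 kg/s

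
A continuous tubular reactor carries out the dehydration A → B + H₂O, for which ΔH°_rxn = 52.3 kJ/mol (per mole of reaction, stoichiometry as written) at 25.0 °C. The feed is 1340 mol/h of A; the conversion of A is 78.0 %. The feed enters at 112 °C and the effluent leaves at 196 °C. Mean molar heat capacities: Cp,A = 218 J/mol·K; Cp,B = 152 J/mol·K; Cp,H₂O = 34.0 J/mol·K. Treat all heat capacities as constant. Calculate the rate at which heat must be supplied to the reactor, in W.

Extent of reaction ξ = 0.780 × 1340 = 1045.2 mol/h
Reaction term: ξ·ΔH°_rxn = 1045.2 × 52.3 = 54664 kJ/h
Sensible, feed 112→25 °C: -25414 kJ/h
Outlet flows (mol/h): A 294.8, B 1045.2, H₂O 1045.2
Sensible, products 25→196 °C: 44233 kJ/h
Q = ΔH = 73483 kJ/h = 20.412 kW
Heat supplied = 20412 W

Q_in = 20400 W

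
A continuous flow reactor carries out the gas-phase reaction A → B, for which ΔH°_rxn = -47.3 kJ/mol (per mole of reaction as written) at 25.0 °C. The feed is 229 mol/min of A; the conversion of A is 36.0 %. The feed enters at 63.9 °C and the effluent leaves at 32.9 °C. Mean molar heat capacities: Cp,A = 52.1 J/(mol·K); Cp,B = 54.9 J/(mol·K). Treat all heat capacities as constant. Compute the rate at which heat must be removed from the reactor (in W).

Q_out = 71100 W

Extent of reaction ξ = 0.360 × 229 = 82.44 mol/min
Reaction term: ξ·ΔH°_rxn = 82.44 × -47.3 = -3899.4 kJ/min
Sensible, feed 63.9→25 °C: -464.11 kJ/min
Outlet flows (mol/min): A 146.56, B 82.44
Sensible, products 25→32.9 °C: 96.078 kJ/min
Q = ΔH = -4267.4 kJ/min = -71.124 kW
Heat removed = 71124 W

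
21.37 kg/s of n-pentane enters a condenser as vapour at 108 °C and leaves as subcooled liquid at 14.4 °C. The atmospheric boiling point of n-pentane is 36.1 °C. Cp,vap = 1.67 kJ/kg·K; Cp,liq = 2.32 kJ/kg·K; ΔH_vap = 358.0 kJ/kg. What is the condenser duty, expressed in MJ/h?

Q_c = 40700 MJ/h

vapour 108→36.1 °C: -120.07 kJ/kg
condensation at 36.1 °C: -358 kJ/kg
liquid 36.1→14.4 °C: -50.344 kJ/kg
Δh = -120.07 + -358 + -50.344 = -528.42 kJ/kg
Q = ṁ·Δh = 21.37 kg/s × -528.42 kJ/kg = -11292 kJ/s
|Q| = 11292 kW = 40652 MJ/h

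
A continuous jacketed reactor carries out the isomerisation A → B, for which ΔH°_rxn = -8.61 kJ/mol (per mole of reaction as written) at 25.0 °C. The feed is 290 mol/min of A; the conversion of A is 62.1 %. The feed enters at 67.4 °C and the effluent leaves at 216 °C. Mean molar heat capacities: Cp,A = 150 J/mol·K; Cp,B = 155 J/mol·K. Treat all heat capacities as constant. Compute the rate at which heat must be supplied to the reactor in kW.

Extent of reaction ξ = 0.621 × 290 = 180.09 mol/min
Reaction term: ξ·ΔH°_rxn = 180.09 × -8.61 = -1550.6 kJ/min
Sensible, feed 67.4→25 °C: -1844.4 kJ/min
Outlet flows (mol/min): A 109.91, B 180.09
Sensible, products 25→216 °C: 8480.5 kJ/min
Q = ΔH = 5085.5 kJ/min = 84.759 kW
Heat supplied = 84.759 kW

Q_in = 84.8 kW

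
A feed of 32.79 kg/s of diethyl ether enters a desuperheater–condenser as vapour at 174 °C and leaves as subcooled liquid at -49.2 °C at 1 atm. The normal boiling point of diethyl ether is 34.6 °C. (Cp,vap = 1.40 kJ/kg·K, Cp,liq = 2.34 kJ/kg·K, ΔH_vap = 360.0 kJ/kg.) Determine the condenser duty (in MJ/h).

vapour 174→34.6 °C: -195.16 kJ/kg
condensation at 34.6 °C: -360 kJ/kg
liquid 34.6→-49.2 °C: -196.09 kJ/kg
Δh = -195.16 + -360 + -196.09 = -751.25 kJ/kg
Q = ṁ·Δh = 32.79 kg/s × -751.25 kJ/kg = -24634 kJ/s
|Q| = 24634 kW = 88681 MJ/h

Q_c = 88700 MJ/h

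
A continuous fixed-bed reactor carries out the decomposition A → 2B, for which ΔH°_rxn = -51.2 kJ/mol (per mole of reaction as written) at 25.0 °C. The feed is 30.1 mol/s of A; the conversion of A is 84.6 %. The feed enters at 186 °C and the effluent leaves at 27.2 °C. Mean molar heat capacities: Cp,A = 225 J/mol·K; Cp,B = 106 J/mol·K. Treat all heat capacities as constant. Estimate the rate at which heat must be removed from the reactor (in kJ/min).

Extent of reaction ξ = 0.846 × 30.1 = 25.465 mol/s
Reaction term: ξ·ΔH°_rxn = 25.465 × -51.2 = -1303.8 kJ/s
Sensible, feed 186→25 °C: -1090.4 kJ/s
Outlet flows (mol/s): A 4.6354, B 50.929
Sensible, products 25→27.2 °C: 14.171 kJ/s
Q = ΔH = -2380 kJ/s = -2380 kW
Heat removed = 142800 kJ/min

Q_out = 143000 kJ/min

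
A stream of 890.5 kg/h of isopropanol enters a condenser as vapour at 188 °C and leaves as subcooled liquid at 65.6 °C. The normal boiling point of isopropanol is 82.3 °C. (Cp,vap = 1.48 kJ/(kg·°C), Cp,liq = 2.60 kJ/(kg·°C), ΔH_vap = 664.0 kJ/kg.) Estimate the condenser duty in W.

Q_c = 214000 W

vapour 188→82.3 °C: -156.44 kJ/kg
condensation at 82.3 °C: -664 kJ/kg
liquid 82.3→65.6 °C: -43.42 kJ/kg
Δh = -156.44 + -664 + -43.42 = -863.86 kJ/kg
Q = ṁ·Δh = 890.5 kg/h × -863.86 kJ/kg = -769260 kJ/h
|Q| = 213.68 kW = 213680 W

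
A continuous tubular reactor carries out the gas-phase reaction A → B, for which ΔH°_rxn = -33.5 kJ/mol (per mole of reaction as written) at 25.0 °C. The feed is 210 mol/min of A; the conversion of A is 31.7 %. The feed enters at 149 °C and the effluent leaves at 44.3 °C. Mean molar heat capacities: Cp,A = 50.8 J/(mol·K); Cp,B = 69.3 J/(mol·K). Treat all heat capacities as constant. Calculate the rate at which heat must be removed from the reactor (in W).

Q_out = 55400 W

Extent of reaction ξ = 0.317 × 210 = 66.57 mol/min
Reaction term: ξ·ΔH°_rxn = 66.57 × -33.5 = -2230.1 kJ/min
Sensible, feed 149→25 °C: -1322.8 kJ/min
Outlet flows (mol/min): A 143.43, B 66.57
Sensible, products 25→44.3 °C: 229.66 kJ/min
Q = ΔH = -3323.3 kJ/min = -55.388 kW
Heat removed = 55388 W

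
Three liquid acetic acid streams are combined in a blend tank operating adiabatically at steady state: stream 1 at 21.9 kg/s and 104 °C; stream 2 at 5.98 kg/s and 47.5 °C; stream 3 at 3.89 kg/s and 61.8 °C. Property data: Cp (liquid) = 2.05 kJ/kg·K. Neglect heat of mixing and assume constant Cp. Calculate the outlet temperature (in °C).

T_out = 88.2 °C

Energy balance with Q = 0: Σ ṁᵢCp,ᵢ(T_out − Tᵢ) = 0
Σ ṁᵢCp,ᵢTᵢ = 21.9×2.05×104 + 5.98×2.05×47.5 + 3.89×2.05×61.8 = 5744.2
Σ ṁᵢCp,ᵢ = 21.9×2.05 + 5.98×2.05 + 3.89×2.05 = 65.129
T_out = 5744.2 / 65.129 = 88.198 °C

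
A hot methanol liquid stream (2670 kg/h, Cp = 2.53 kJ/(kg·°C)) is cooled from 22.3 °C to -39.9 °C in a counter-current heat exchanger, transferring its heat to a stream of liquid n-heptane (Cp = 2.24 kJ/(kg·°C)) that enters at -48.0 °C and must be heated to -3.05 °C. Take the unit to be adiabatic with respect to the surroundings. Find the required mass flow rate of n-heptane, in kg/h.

ṁ_c = 4170 kg/h

Heat released by hot stream: Q = 2670 × 2.53 × (22.3 − -39.9) = 420170 kJ/h
Energy balance on cold side (adiabatic exchanger): Q = ṁ_c·Cp_c·(T_c,out − T_c,in)
ṁ_c = 420170 / [2.24 × (-3.05 − -48.0)] = 4173 kg/h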